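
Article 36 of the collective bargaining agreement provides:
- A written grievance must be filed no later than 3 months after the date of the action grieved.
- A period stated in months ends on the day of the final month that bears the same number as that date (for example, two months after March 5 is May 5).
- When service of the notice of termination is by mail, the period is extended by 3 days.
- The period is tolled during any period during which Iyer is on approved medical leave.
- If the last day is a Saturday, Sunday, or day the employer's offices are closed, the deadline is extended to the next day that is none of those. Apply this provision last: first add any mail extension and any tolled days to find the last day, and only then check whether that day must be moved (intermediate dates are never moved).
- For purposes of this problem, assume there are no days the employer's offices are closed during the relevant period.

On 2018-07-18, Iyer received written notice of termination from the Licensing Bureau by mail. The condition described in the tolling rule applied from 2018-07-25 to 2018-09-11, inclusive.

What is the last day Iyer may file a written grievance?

3 months after 2018-07-18 is October 18, 2018.
Service was by mail, adding 3 days: October 18, 2018 + 3 days = October 21, 2018.
From July 25, 2018 through September 11, 2018 inclusive is 49 days; tolling adds 49 days: October 21, 2018 + 49 days = December 9, 2018.
December 9, 2018 is Sunday. The next qualifying day is December 10, 2018.

December 10, 2018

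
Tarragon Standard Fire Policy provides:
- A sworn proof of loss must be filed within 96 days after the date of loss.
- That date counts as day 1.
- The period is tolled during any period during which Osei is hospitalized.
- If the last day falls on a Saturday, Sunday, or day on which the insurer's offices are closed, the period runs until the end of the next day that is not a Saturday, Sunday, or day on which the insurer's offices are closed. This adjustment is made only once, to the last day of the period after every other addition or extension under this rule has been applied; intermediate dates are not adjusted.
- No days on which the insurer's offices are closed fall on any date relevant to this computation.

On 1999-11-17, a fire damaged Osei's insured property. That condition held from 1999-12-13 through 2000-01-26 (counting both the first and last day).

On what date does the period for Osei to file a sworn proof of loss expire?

Counting 1999-11-17 as day 1, day 96 is February 20, 2000.
From December 13, 1999 through January 26, 2000 inclusive is 45 days; tolling adds 45 days: February 20, 2000 + 45 days = April 5, 2000.
April 5, 2000 is a Wednesday and not a day on which the insurer's offices are closed, so no extension applies.

April 5, 2000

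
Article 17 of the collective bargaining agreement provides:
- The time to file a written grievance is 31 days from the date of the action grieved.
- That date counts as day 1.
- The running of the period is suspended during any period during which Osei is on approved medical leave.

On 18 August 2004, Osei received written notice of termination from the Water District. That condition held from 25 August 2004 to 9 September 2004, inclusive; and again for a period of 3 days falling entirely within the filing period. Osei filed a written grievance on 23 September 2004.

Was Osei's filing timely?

Counting 18 August 2004 as day 1, day 31 is September 17, 2004.
From August 25, 2004 through September 9, 2004 inclusive is 16 days; tolling adds 16 days: September 17, 2004 + 16 days = October 3, 2004.
Tolling adds 3 days: October 3, 2004 + 3 days = October 6, 2004.
The deadline is October 6, 2004; the filing on September 23, 2004 is on or before that date.

Yes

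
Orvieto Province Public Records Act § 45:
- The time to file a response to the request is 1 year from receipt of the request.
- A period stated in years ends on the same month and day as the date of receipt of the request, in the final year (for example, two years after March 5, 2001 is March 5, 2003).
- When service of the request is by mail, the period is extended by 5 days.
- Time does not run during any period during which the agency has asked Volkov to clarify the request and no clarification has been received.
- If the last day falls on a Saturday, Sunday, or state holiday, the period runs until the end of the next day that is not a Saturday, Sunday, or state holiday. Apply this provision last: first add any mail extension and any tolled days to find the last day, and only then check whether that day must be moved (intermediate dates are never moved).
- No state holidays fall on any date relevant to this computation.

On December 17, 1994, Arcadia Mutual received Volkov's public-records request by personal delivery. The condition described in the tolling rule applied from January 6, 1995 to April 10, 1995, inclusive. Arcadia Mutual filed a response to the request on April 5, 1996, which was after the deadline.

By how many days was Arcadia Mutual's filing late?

15 days

1 year after December 17, 1994 is December 17, 1995.
Service was not by mail, so no mail extension applies.
From January 6, 1995 through April 10, 1995 inclusive is 95 days; tolling adds 95 days: December 17, 1995 + 95 days = March 21, 1996.
March 21, 1996 is a Thursday and not a state holiday, so no extension applies.
The deadline is March 21, 1996; from March 21, 1996 to April 5, 1996 is 15 days.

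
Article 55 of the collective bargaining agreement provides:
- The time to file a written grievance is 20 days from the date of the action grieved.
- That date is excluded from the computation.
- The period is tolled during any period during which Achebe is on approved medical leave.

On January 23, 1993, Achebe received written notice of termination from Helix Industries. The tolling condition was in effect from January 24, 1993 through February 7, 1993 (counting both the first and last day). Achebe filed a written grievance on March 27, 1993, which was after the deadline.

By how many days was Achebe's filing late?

20 days after January 23, 1993 is February 12, 1993.
From January 24, 1993 through February 7, 1993 inclusive is 15 days; tolling adds 15 days: February 12, 1993 + 15 days = February 27, 1993.
The deadline is February 27, 1993; from February 27, 1993 to March 27, 1993 is 28 days.

28 days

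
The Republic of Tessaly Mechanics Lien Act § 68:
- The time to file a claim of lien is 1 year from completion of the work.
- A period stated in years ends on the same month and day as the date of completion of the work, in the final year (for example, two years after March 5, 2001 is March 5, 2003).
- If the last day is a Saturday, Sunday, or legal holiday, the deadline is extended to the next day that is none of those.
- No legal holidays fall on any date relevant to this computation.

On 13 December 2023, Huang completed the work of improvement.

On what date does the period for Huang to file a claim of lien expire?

1 year after 13 December 2023 is December 13, 2024.
December 13, 2024 is a Friday and not a legal holiday, so no extension applies.

December 13, 2024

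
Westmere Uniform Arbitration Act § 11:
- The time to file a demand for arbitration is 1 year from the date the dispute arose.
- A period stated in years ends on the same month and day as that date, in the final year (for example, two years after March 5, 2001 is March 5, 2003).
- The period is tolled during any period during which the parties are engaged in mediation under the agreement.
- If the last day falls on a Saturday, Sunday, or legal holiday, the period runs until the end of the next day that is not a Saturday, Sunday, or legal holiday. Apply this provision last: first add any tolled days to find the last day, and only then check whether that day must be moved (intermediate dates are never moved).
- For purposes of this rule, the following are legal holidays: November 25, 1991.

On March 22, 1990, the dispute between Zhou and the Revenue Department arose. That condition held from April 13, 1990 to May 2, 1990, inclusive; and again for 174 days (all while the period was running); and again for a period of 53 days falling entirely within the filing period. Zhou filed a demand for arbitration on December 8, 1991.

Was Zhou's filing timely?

1 year after March 22, 1990 is March 22, 1991.
From April 13, 1990 through May 2, 1990 inclusive is 20 days; tolling adds 20 days: March 22, 1991 + 20 days = April 11, 1991.
Tolling adds 174 days: April 11, 1991 + 174 days = October 2, 1991.
Tolling adds 53 days: October 2, 1991 + 53 days = November 24, 1991.
November 24, 1991 is Sunday; November 25, 1991 is a listed holiday. The next qualifying day is November 26, 1991.
The deadline is November 26, 1991; the filing on December 8, 1991 is after that date.

No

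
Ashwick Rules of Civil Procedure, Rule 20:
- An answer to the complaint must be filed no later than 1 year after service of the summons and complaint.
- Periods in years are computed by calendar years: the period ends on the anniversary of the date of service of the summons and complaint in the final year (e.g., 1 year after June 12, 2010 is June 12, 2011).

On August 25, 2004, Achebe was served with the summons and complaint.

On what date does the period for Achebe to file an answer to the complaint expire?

August 25, 2005

1 year after August 25, 2004 is August 25, 2005.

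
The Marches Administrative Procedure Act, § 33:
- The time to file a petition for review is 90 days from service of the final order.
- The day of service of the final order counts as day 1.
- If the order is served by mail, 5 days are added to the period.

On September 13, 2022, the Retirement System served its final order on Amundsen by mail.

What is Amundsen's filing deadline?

Counting September 13, 2022 as day 1, day 90 is December 11, 2022.
Service was by mail, adding 5 days: December 11, 2022 + 5 days = December 16, 2022.

December 16, 2022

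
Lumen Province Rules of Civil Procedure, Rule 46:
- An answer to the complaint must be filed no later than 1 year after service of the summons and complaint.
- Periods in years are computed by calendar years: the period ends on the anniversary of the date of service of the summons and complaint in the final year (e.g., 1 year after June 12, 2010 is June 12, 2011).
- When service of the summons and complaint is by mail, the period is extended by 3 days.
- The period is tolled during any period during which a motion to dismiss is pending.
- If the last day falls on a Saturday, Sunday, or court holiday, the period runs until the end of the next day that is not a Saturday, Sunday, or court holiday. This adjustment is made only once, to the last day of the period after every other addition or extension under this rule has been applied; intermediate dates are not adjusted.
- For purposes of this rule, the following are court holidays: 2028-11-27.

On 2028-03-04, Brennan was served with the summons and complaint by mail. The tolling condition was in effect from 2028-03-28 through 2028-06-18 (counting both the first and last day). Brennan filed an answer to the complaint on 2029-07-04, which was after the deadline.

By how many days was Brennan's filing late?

36 days

1 year after 2028-03-04 is March 4, 2029.
Service was by mail, adding 3 days: March 4, 2029 + 3 days = March 7, 2029.
From March 28, 2028 through June 18, 2028 inclusive is 83 days; tolling adds 83 days: March 7, 2029 + 83 days = May 29, 2029.
May 29, 2029 is a Tuesday and not a court holiday, so no extension applies.
The deadline is May 29, 2029; from May 29, 2029 to July 4, 2029 is 36 days.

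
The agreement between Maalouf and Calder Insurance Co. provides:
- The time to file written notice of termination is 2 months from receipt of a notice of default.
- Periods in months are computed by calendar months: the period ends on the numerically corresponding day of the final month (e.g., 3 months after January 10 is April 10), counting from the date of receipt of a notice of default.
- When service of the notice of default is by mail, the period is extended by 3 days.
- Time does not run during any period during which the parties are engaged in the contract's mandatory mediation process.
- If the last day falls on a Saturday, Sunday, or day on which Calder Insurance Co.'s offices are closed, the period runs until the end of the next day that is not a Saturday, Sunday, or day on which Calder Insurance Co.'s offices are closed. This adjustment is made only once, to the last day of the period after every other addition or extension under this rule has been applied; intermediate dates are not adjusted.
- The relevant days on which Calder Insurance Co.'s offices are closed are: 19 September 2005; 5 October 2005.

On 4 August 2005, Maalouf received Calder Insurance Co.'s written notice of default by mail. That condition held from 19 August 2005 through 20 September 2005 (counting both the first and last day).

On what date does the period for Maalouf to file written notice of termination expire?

2 months after 4 August 2005 is October 4, 2005.
Service was by mail, adding 3 days: October 4, 2005 + 3 days = October 7, 2005.
From August 19, 2005 through September 20, 2005 inclusive is 33 days; tolling adds 33 days: October 7, 2005 + 33 days = November 9, 2005.
November 9, 2005 is a Wednesday and not a day on which Calder Insurance Co.'s offices are closed, so no extension applies.

November 9, 2005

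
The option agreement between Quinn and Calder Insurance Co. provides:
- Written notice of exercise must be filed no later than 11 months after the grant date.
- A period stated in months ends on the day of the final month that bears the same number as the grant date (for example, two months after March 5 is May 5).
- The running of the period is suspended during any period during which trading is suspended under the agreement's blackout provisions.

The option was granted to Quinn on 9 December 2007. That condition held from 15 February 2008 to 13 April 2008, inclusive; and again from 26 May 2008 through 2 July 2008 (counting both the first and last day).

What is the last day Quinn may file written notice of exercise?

February 14, 2009

11 months after 9 December 2007 is November 9, 2008.
From February 15, 2008 through April 13, 2008 inclusive is 59 days; tolling adds 59 days: November 9, 2008 + 59 days = January 7, 2009.
From May 26, 2008 through July 2, 2008 inclusive is 38 days; tolling adds 38 days: January 7, 2009 + 38 days = February 14, 2009.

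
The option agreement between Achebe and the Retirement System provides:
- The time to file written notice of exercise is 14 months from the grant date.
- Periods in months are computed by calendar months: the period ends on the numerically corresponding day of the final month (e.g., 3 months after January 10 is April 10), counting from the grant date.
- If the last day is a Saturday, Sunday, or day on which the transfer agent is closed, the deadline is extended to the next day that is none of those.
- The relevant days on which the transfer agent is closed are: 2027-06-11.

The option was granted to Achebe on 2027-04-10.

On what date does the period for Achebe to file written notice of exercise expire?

14 months after 2027-04-10 is June 10, 2028.
June 10, 2028 is Saturday; June 11, 2028 is Sunday. The next qualifying day is June 12, 2028.

June 12, 2028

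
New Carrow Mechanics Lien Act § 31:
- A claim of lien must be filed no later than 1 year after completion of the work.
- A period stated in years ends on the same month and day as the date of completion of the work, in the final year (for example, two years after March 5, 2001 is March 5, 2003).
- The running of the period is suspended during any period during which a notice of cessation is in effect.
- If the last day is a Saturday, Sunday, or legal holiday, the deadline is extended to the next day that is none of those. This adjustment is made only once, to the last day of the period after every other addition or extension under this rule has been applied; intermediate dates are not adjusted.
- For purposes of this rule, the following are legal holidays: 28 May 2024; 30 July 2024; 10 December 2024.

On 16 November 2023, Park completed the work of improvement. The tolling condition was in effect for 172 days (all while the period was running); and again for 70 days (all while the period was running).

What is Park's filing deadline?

July 16, 2025

1 year after 16 November 2023 is November 16, 2024.
Tolling adds 172 days: November 16, 2024 + 172 days = May 7, 2025.
Tolling adds 70 days: May 7, 2025 + 70 days = July 16, 2025.
July 16, 2025 is a Wednesday and not a legal holiday, so no extension applies.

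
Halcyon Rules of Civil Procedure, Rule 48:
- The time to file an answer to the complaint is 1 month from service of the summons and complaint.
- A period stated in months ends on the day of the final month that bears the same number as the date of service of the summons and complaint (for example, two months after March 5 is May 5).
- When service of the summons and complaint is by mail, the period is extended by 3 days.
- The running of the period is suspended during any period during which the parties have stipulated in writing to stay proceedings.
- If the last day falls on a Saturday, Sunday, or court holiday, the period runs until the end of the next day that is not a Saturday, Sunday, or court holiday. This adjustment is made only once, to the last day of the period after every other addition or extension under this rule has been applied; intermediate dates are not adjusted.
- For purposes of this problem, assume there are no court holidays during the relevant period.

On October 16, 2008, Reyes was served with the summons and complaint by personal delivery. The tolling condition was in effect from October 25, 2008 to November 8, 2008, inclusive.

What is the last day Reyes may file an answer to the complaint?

1 month after October 16, 2008 is November 16, 2008.
Service was not by mail, so no mail extension applies.
From October 25, 2008 through November 8, 2008 inclusive is 15 days; tolling adds 15 days: November 16, 2008 + 15 days = December 1, 2008.
December 1, 2008 is a Monday and not a court holiday, so no extension applies.

December 1, 2008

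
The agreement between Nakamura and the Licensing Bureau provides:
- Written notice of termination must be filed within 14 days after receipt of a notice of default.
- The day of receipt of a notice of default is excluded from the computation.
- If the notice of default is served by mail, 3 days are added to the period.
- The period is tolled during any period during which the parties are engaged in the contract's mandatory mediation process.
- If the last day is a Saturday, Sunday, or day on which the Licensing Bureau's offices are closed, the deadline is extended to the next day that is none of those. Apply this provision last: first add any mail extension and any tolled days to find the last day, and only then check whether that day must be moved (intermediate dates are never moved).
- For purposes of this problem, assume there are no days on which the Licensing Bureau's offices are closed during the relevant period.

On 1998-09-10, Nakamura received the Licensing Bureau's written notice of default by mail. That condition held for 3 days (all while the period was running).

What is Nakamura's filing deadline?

September 30, 1998

14 days after 1998-09-10 is September 24, 1998.
Service was by mail, adding 3 days: September 24, 1998 + 3 days = September 27, 1998.
Tolling adds 3 days: September 27, 1998 + 3 days = September 30, 1998.
September 30, 1998 is a Wednesday and not a day on which the Licensing Bureau's offices are closed, so no extension applies.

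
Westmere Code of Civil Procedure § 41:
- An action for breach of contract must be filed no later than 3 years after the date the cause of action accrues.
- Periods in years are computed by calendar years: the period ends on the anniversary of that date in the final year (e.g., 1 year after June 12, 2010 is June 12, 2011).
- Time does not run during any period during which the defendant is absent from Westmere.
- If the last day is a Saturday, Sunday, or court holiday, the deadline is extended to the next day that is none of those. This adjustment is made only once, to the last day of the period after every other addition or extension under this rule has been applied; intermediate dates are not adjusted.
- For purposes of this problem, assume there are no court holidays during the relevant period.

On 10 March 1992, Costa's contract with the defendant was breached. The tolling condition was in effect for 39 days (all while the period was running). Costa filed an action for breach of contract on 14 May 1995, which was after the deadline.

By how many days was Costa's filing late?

3 years after 10 March 1992 is March 10, 1995.
Tolling adds 39 days: March 10, 1995 + 39 days = April 18, 1995.
April 18, 1995 is a Tuesday and not a court holiday, so no extension applies.
The deadline is April 18, 1995; from April 18, 1995 to May 14, 1995 is 26 days.

26 days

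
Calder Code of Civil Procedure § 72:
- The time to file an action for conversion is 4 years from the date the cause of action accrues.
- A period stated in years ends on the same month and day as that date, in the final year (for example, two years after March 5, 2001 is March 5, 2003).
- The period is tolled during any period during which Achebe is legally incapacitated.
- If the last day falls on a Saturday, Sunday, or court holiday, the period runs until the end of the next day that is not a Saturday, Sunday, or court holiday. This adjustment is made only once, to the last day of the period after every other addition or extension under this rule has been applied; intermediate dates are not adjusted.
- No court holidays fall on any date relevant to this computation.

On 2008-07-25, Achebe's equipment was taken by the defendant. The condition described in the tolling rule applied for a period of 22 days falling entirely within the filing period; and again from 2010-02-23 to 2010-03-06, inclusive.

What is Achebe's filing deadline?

August 28, 2012

4 years after 2008-07-25 is July 25, 2012.
Tolling adds 22 days: July 25, 2012 + 22 days = August 16, 2012.
From February 23, 2010 through March 6, 2010 inclusive is 12 days; tolling adds 12 days: August 16, 2012 + 12 days = August 28, 2012.
August 28, 2012 is a Tuesday and not a court holiday, so no extension applies.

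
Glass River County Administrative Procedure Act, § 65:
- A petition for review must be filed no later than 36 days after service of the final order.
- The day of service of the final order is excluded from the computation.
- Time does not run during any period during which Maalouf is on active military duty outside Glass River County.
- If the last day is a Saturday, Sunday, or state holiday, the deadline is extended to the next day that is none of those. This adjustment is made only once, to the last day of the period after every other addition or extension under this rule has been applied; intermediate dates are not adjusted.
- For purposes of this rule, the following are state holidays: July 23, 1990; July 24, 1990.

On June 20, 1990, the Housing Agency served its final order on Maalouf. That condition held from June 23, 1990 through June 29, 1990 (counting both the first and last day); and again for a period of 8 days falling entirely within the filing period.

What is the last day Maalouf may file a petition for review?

36 days after June 20, 1990 is July 26, 1990.
From June 23, 1990 through June 29, 1990 inclusive is 7 days; tolling adds 7 days: July 26, 1990 + 7 days = August 2, 1990.
Tolling adds 8 days: August 2, 1990 + 8 days = August 10, 1990.
August 10, 1990 is a Friday and not a state holiday, so no extension applies.

August 10, 1990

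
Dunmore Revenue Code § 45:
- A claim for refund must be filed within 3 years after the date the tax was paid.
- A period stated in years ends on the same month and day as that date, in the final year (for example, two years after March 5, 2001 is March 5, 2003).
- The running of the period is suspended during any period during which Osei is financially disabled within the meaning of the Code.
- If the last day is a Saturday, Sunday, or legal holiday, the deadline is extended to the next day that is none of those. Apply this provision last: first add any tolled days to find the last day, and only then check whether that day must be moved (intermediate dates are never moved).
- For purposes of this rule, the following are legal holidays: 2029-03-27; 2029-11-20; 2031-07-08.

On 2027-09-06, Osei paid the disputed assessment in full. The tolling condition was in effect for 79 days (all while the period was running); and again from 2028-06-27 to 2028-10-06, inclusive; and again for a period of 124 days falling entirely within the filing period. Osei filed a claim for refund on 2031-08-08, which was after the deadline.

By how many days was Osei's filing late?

3 years after 2027-09-06 is September 6, 2030.
Tolling adds 79 days: September 6, 2030 + 79 days = November 24, 2030.
From June 27, 2028 through October 6, 2028 inclusive is 102 days; tolling adds 102 days: November 24, 2030 + 102 days = March 6, 2031.
Tolling adds 124 days: March 6, 2031 + 124 days = July 8, 2031.
July 8, 2031 is a listed holiday. The next qualifying day is July 9, 2031.
The deadline is July 9, 2031; from July 9, 2031 to August 8, 2031 is 30 days.

30 days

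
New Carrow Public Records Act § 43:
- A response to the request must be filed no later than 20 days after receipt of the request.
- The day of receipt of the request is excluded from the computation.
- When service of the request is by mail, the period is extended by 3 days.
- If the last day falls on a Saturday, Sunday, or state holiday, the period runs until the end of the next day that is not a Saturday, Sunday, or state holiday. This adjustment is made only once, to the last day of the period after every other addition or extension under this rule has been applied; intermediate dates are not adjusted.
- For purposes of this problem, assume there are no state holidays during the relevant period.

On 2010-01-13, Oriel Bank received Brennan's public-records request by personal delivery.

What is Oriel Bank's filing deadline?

20 days after 2010-01-13 is February 2, 2010.
Service was not by mail, so no mail extension applies.
February 2, 2010 is a Tuesday and not a state holiday, so no extension applies.

February 2, 2010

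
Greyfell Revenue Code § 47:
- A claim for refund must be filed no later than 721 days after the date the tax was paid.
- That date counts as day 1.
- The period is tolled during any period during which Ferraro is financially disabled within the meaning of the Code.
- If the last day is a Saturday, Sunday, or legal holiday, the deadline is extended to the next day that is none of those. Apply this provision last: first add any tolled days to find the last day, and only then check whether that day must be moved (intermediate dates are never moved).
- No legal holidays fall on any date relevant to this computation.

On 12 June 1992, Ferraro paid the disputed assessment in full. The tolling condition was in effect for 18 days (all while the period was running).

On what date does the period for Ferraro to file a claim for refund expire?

June 20, 1994

Counting 12 June 1992 as day 1, day 721 is June 2, 1994.
Tolling adds 18 days: June 2, 1994 + 18 days = June 20, 1994.
June 20, 1994 is a Monday and not a legal holiday, so no extension applies.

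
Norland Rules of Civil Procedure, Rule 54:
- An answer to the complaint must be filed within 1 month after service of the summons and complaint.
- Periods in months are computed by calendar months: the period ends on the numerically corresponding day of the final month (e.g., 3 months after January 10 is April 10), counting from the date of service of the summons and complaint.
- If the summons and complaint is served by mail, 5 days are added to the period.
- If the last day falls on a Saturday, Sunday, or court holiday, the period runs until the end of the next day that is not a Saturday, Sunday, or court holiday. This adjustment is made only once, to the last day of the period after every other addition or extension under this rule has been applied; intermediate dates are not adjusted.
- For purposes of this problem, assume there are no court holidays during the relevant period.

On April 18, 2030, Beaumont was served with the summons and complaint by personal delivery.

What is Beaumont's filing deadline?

1 month after April 18, 2030 is May 18, 2030.
Service was not by mail, so no mail extension applies.
May 18, 2030 is Saturday; May 19, 2030 is Sunday. The next qualifying day is May 20, 2030.

May 20, 2030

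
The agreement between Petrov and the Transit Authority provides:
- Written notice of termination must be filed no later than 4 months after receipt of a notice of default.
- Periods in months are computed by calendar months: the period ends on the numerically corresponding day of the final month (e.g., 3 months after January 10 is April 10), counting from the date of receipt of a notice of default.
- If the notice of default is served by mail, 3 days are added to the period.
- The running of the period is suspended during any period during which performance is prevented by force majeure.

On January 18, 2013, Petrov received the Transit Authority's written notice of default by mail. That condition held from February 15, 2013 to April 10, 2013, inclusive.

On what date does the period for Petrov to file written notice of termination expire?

July 15, 2013

4 months after January 18, 2013 is May 18, 2013.
Service was by mail, adding 3 days: May 18, 2013 + 3 days = May 21, 2013.
From February 15, 2013 through April 10, 2013 inclusive is 55 days; tolling adds 55 days: May 21, 2013 + 55 days = July 15, 2013.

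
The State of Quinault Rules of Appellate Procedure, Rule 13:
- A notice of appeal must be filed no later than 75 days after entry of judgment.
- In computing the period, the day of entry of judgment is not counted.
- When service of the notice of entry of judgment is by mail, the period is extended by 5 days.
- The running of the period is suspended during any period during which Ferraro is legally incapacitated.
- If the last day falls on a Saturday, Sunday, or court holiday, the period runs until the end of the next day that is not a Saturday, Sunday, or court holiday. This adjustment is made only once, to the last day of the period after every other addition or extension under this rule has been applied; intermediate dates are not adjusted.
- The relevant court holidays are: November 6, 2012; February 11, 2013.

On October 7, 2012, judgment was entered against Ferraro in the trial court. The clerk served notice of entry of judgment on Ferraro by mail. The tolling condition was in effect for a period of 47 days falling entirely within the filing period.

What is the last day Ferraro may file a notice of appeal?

75 days after October 7, 2012 is December 21, 2012.
Service was by mail, adding 5 days: December 21, 2012 + 5 days = December 26, 2012.
Tolling adds 47 days: December 26, 2012 + 47 days = February 11, 2013.
February 11, 2013 is a listed holiday. The next qualifying day is February 12, 2013.

February 12, 2013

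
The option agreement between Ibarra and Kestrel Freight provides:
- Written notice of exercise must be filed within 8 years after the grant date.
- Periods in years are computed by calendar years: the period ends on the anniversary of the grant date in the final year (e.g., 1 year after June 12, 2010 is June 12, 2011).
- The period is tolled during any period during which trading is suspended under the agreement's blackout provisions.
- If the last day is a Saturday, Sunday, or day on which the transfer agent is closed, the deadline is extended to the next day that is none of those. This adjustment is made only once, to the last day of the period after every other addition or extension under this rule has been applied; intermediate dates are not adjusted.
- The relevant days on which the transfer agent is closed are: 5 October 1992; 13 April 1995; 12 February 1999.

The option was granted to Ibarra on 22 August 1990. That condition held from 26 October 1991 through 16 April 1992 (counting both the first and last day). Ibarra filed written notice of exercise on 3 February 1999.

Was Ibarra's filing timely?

Yes

8 years after 22 August 1990 is August 22, 1998.
From October 26, 1991 through April 16, 1992 inclusive is 174 days; tolling adds 174 days: August 22, 1998 + 174 days = February 12, 1999.
February 12, 1999 is a listed holiday; February 13, 1999 is Saturday; February 14, 1999 is Sunday. The next qualifying day is February 15, 1999.
The deadline is February 15, 1999; the filing on February 3, 1999 is on or before that date.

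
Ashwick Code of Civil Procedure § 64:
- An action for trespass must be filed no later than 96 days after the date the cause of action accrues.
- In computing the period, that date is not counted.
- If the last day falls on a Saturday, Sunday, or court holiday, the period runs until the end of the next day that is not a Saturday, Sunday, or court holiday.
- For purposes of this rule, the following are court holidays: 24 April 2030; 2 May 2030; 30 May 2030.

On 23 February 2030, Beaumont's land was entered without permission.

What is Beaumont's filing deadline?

96 days after 23 February 2030 is May 30, 2030.
May 30, 2030 is a listed holiday. The next qualifying day is May 31, 2030.

May 31, 2030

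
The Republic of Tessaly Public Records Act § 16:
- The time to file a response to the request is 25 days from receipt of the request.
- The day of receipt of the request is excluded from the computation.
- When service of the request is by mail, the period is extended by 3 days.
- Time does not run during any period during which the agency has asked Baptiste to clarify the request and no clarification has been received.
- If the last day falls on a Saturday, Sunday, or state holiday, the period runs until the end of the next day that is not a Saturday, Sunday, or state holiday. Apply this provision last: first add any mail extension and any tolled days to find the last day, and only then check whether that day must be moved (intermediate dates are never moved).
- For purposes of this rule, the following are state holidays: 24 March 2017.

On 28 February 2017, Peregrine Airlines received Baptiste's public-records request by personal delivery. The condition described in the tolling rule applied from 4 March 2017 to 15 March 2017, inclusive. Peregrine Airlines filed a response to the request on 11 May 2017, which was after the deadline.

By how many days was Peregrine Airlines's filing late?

25 days after 28 February 2017 is March 25, 2017.
Service was not by mail, so no mail extension applies.
From March 4, 2017 through March 15, 2017 inclusive is 12 days; tolling adds 12 days: March 25, 2017 + 12 days = April 6, 2017.
April 6, 2017 is a Thursday and not a state holiday, so no extension applies.
The deadline is April 6, 2017; from April 6, 2017 to May 11, 2017 is 35 days.

35 days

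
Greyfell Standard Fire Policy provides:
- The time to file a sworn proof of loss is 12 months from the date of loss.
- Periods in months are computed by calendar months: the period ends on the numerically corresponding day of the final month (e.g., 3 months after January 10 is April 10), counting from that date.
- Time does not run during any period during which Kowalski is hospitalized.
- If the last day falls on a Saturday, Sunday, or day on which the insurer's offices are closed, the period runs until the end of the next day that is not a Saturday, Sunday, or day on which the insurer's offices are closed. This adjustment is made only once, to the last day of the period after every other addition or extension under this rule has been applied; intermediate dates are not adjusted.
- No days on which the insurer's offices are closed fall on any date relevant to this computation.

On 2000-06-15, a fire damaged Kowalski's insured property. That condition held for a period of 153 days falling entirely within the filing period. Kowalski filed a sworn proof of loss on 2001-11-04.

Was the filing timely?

12 months after 2000-06-15 is June 15, 2001.
Tolling adds 153 days: June 15, 2001 + 153 days = November 15, 2001.
November 15, 2001 is a Thursday and not a day on which the insurer's offices are closed, so no extension applies.
The deadline is November 15, 2001; the filing on November 4, 2001 is on or before that date.

Yes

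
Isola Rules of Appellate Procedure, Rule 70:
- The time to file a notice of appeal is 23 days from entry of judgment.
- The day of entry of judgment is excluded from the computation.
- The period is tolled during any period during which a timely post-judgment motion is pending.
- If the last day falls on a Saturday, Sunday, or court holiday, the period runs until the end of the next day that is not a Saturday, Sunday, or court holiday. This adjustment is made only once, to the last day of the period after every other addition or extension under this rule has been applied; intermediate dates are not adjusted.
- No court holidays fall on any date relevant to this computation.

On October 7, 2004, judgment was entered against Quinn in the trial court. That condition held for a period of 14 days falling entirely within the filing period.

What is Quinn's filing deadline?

23 days after October 7, 2004 is October 30, 2004.
Tolling adds 14 days: October 30, 2004 + 14 days = November 13, 2004.
November 13, 2004 is Saturday; November 14, 2004 is Sunday. The next qualifying day is November 15, 2004.

November 15, 2004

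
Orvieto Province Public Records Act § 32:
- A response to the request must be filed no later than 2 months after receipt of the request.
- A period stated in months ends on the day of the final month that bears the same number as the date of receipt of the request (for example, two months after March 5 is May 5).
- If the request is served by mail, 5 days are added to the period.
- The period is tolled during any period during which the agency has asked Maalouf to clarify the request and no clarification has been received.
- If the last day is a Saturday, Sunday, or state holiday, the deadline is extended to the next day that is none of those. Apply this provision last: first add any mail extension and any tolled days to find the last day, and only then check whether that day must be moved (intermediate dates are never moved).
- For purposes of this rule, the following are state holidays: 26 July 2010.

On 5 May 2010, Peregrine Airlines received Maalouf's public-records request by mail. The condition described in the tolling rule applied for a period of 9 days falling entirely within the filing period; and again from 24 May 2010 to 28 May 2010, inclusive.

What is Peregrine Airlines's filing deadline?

2 months after 5 May 2010 is July 5, 2010.
Service was by mail, adding 5 days: July 5, 2010 + 5 days = July 10, 2010.
Tolling adds 9 days: July 10, 2010 + 9 days = July 19, 2010.
From May 24, 2010 through May 28, 2010 inclusive is 5 days; tolling adds 5 days: July 19, 2010 + 5 days = July 24, 2010.
July 24, 2010 is Saturday; July 25, 2010 is Sunday; July 26, 2010 is a listed holiday. The next qualifying day is July 27, 2010.

July 27, 2010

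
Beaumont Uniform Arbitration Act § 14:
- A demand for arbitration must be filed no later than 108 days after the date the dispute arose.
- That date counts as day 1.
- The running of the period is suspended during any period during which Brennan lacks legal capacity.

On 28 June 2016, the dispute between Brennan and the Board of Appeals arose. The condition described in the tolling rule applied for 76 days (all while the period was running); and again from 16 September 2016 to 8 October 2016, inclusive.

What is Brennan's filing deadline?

January 20, 2017

Counting 28 June 2016 as day 1, day 108 is October 13, 2016.
Tolling adds 76 days: October 13, 2016 + 76 days = December 28, 2016.
From September 16, 2016 through October 8, 2016 inclusive is 23 days; tolling adds 23 days: December 28, 2016 + 23 days = January 20, 2017.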